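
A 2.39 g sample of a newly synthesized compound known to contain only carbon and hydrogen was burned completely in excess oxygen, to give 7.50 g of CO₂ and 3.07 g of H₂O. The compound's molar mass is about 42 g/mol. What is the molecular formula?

mol C = 7.50 g CO₂ ÷ 44.009 g/mol = 0.1704 mol
mol H = 2 × 3.07 g H₂O ÷ 18.015 g/mol = 0.3408 mol
Divide by the smallest (0.1704 mol): C 1.000, H 2.000
Empirical formula: CH2
Empirical-formula mass = 14.03 g/mol; 42 ÷ 14.03 ≈ 3, so the molecular formula is C3H6.

C3H6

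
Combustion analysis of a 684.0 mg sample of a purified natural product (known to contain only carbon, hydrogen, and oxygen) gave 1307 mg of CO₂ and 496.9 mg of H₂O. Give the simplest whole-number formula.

C7H13O4

mol C = 1.307 g CO₂ ÷ 44.009 g/mol = 0.029698 mol
mol H = 2 × 0.4969 g H₂O ÷ 18.015 g/mol = 0.055165 mol
mass O = 0.6840 − (0.35671 + 0.055606) = 0.27169 g → mol O = 0.27169 ÷ 15.999 = 0.016981 mol
Divide by the smallest (0.016981 mol): C 1.749, H 3.249, O 1.000
Multiplying each by 4 gives whole numbers: C 7.00, H 12.99, O 4.00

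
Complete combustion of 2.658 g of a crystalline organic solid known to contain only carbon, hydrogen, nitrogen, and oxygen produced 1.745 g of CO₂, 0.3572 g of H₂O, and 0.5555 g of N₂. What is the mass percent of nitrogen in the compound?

mol C = 1.745 g CO₂ ÷ 44.009 g/mol = 0.039651 mol
mol H = 2 × 0.3572 g H₂O ÷ 18.015 g/mol = 0.039656 mol
mol N = 2 × 0.5555 g N₂ ÷ 28.014 g/mol = 0.039659 mol
mass O = 2.658 − (0.47625 + 0.039973 + 0.55550) = 1.5863 g → mol O = 1.5863 ÷ 15.999 = 0.099149 mol
mass % N = 0.55550 g ÷ 2.658 g × 100%

20.90%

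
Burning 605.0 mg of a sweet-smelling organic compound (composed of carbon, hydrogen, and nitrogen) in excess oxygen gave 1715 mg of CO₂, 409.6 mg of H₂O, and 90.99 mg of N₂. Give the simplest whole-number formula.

mol C = 1.715 g CO₂ ÷ 44.009 g/mol = 0.038969 mol
mol H = 2 × 0.4096 g H₂O ÷ 18.015 g/mol = 0.045473 mol
mol N = 2 × 0.09099 g N₂ ÷ 28.014 g/mol = 0.0064960 mol
Divide by the smallest (0.0064960 mol): C 5.999, H 7.000, N 1.000

C6H7N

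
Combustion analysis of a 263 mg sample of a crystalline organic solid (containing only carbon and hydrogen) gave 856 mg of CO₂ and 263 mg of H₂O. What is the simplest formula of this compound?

mol C = 0.856 g CO₂ ÷ 44.009 g/mol = 0.01945 mol
mol H = 2 × 0.263 g H₂O ÷ 18.015 g/mol = 0.02920 mol
Divide by the smallest (0.01945 mol): C 1.000, H 1.501
Multiplying each by 2 gives whole numbers: C 2.00, H 3.00

C2H3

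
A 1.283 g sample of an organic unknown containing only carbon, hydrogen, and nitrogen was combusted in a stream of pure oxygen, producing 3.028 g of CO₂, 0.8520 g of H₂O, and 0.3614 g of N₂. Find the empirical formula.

C8H11N3

mol C = 3.028 g CO₂ ÷ 44.009 g/mol = 0.068804 mol
mol H = 2 × 0.8520 g H₂O ÷ 18.015 g/mol = 0.094588 mol
mol N = 2 × 0.3614 g N₂ ÷ 28.014 g/mol = 0.025801 mol
Divide by the smallest (0.025801 mol): C 2.667, H 3.666, N 1.000
Multiplying each by 3 gives whole numbers: C 8.00, H 11.00, N 3.00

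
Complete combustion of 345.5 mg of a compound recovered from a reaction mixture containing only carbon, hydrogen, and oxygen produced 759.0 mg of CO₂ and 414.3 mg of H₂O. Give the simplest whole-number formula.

mol C = 0.7590 g CO₂ ÷ 44.009 g/mol = 0.017246 mol
mol H = 2 × 0.4143 g H₂O ÷ 18.015 g/mol = 0.045995 mol
mass O = 0.3455 − (0.20715 + 0.046363) = 0.091990 g → mol O = 0.091990 ÷ 15.999 = 0.0057497 mol
Divide by the smallest (0.0057497 mol): C 3.000, H 8.000, O 1.000

C3H8O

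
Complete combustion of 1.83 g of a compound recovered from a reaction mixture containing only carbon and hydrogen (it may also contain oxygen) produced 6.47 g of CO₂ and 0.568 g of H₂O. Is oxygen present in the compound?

mol C = 6.47 g CO₂ ÷ 44.009 g/mol = 0.1470 mol
mol H = 2 × 0.568 g H₂O ÷ 18.015 g/mol = 0.06306 mol
C and H together account for 1.829 g — essentially the entire 1.83 g sample — so the compound contains no oxygen.

no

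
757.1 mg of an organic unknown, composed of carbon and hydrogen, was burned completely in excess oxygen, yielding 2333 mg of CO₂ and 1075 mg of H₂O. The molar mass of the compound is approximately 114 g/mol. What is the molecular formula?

C8H18

mol C = 2.333 g CO₂ ÷ 44.009 g/mol = 0.053012 mol
mol H = 2 × 1.075 g H₂O ÷ 18.015 g/mol = 0.11934 mol
Divide by the smallest (0.053012 mol): C 1.000, H 2.251
Multiplying each by 4 gives whole numbers: C 4.00, H 9.01
Empirical formula: C4H9
Empirical-formula mass = 57.12 g/mol; 114 ÷ 57.12 ≈ 2, so the molecular formula is C8H18.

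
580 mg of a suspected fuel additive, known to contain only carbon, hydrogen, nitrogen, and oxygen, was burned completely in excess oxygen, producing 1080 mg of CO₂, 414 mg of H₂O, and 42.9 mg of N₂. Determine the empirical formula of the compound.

mol C = 1.08 g CO₂ ÷ 44.009 g/mol = 0.02454 mol
mol H = 2 × 0.414 g H₂O ÷ 18.015 g/mol = 0.04596 mol
mol N = 2 × 0.0429 g N₂ ÷ 28.014 g/mol = 0.003063 mol
mass O = 0.580 − (0.2948 + 0.04633 + 0.04290) = 0.1960 g → mol O = 0.1960 ÷ 15.999 = 0.01225 mol
Divide by the smallest (0.003063 mol): C 8.013, H 15.007, N 1.000, O 4.000

C8H15NO4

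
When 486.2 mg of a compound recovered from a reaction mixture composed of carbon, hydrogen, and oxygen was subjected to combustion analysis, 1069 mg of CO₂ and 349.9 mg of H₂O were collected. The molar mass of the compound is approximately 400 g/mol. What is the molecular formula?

mol C = 1.069 g CO₂ ÷ 44.009 g/mol = 0.024290 mol
mol H = 2 × 0.3499 g H₂O ÷ 18.015 g/mol = 0.038845 mol
mass O = 0.4862 − (0.29175 + 0.039156) = 0.15529 g → mol O = 0.15529 ÷ 15.999 = 0.0097063 mol
Divide by the smallest (0.0097063 mol): C 2.503, H 4.002, O 1.000
Multiplying each by 2 gives whole numbers: C 5.01, H 8.00, O 2.00
Empirical formula: C5H8O2
Empirical-formula mass = 100.12 g/mol; 400 ÷ 100.12 ≈ 4, so the molecular formula is C20H32O8.

C20H32O8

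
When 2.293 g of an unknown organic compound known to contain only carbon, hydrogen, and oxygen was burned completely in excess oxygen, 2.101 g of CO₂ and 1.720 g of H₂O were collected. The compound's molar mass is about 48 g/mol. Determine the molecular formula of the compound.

CH4O2

mol C = 2.101 g CO₂ ÷ 44.009 g/mol = 0.047740 mol
mol H = 2 × 1.720 g H₂O ÷ 18.015 g/mol = 0.19095 mol
mass O = 2.293 − (0.57341 + 0.19248) = 1.5271 g → mol O = 1.5271 ÷ 15.999 = 0.095450 mol
Divide by the smallest (0.047740 mol): C 1.000, H 4.000, O 1.999
Empirical formula: CH4O2
Empirical-formula mass = 48.04 g/mol; 48 ÷ 48.04 ≈ 1, so the molecular formula is CH4O2.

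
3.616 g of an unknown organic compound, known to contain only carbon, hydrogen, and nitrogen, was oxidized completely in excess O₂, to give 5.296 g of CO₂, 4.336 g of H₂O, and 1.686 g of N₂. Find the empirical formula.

mol C = 5.296 g CO₂ ÷ 44.009 g/mol = 0.12034 mol
mol H = 2 × 4.336 g H₂O ÷ 18.015 g/mol = 0.48138 mol
mol N = 2 × 1.686 g N₂ ÷ 28.014 g/mol = 0.12037 mol
Divide by the smallest (0.12034 mol): C 1.000, H 4.000, N 1.000

CH4N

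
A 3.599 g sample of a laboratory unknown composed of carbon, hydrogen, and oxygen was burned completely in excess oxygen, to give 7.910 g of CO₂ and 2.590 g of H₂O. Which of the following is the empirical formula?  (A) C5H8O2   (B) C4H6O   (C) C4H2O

(A) C5H8O2

mol C = 7.910 g CO₂ ÷ 44.009 g/mol = 0.17974 mol
mol H = 2 × 2.590 g H₂O ÷ 18.015 g/mol = 0.28754 mol
mass O = 3.599 − (2.1588 + 0.28984) = 1.1504 g → mol O = 1.1504 ÷ 15.999 = 0.071902 mol
Divide by the smallest (0.071902 mol): C 2.500, H 3.999, O 1.000
Multiplying each by 2 gives whole numbers: C 5.00, H 8.00, O 2.00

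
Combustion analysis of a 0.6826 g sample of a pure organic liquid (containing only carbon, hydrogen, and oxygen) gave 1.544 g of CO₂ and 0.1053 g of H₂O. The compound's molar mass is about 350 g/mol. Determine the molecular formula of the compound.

mol C = 1.544 g CO₂ ÷ 44.009 g/mol = 0.035084 mol
mol H = 2 × 0.1053 g H₂O ÷ 18.015 g/mol = 0.011690 mol
mass O = 0.6826 − (0.42139 + 0.011784) = 0.24943 g → mol O = 0.24943 ÷ 15.999 = 0.015590 mol
Divide by the smallest (0.011690 mol): C 3.001, H 1.000, O 1.334
Multiplying each by 3 gives whole numbers: C 9.00, H 3.00, O 4.00
Empirical formula: C9H3O4
Empirical-formula mass = 175.12 g/mol; 350 ÷ 175.12 ≈ 2, so the molecular formula is C18H6O8.

C18H6O8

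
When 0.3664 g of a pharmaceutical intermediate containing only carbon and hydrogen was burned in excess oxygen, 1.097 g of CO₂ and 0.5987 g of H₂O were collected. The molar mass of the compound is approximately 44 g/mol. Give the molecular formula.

C3H8

mol C = 1.097 g CO₂ ÷ 44.009 g/mol = 0.024927 mol
mol H = 2 × 0.5987 g H₂O ÷ 18.015 g/mol = 0.066467 mol
Divide by the smallest (0.024927 mol): C 1.000, H 2.666
Multiplying each by 3 gives whole numbers: C 3.00, H 8.00
Empirical formula: C3H8
Empirical-formula mass = 44.10 g/mol; 44 ÷ 44.10 ≈ 1, so the molecular formula is C3H8.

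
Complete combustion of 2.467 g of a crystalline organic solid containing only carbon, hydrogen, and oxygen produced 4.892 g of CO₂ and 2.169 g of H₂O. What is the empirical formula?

mol C = 4.892 g CO₂ ÷ 44.009 g/mol = 0.11116 mol
mol H = 2 × 2.169 g H₂O ÷ 18.015 g/mol = 0.24080 mol
mass O = 2.467 − (1.3351 + 0.24273) = 0.88914 g → mol O = 0.88914 ÷ 15.999 = 0.055575 mol
Divide by the smallest (0.055575 mol): C 2.000, H 4.333, O 1.000
Multiplying each by 3 gives whole numbers: C 6.00, H 13.00, O 3.00

C6H13O3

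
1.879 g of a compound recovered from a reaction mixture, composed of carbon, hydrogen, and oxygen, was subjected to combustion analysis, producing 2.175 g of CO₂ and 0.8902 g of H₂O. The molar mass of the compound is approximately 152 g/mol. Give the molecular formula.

C4H8O6

mol C = 2.175 g CO₂ ÷ 44.009 g/mol = 0.049422 mol
mol H = 2 × 0.8902 g H₂O ÷ 18.015 g/mol = 0.098829 mol
mass O = 1.879 − (0.59360 + 0.099619) = 1.1858 g → mol O = 1.1858 ÷ 15.999 = 0.074116 mol
Divide by the smallest (0.049422 mol): C 1.000, H 2.000, O 1.500
Multiplying each by 2 gives whole numbers: C 2.00, H 4.00, O 3.00
Empirical formula: C2H4O3
Empirical-formula mass = 76.05 g/mol; 152 ÷ 76.05 ≈ 2, so the molecular formula is C4H8O6.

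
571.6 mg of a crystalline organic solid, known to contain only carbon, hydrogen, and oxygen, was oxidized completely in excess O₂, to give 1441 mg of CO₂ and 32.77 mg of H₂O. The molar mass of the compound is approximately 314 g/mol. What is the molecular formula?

mol C = 1.441 g CO₂ ÷ 44.009 g/mol = 0.032743 mol
mol H = 2 × 0.03277 g H₂O ÷ 18.015 g/mol = 0.0036381 mol
mass O = 0.5716 − (0.39328 + 0.0036672) = 0.17465 g → mol O = 0.17465 ÷ 15.999 = 0.010916 mol
Divide by the smallest (0.0036381 mol): C 9.000, H 1.000, O 3.001
Empirical formula: C9HO3
Empirical-formula mass = 157.10 g/mol; 314 ÷ 157.10 ≈ 2, so the molecular formula is C18H2O6.

C18H2O6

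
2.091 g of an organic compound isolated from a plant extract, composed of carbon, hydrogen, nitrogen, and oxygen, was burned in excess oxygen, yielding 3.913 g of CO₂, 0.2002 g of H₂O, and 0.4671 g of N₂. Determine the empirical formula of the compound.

C8H2N3O3

mol C = 3.913 g CO₂ ÷ 44.009 g/mol = 0.088914 mol
mol H = 2 × 0.2002 g H₂O ÷ 18.015 g/mol = 0.022226 mol
mol N = 2 × 0.4671 g N₂ ÷ 28.014 g/mol = 0.033348 mol
mass O = 2.091 − (1.0679 + 0.022404 + 0.46710) = 0.53355 g → mol O = 0.53355 ÷ 15.999 = 0.033349 mol
Divide by the smallest (0.022226 mol): C 4.000, H 1.000, N 1.500, O 1.500
Multiplying each by 2 gives whole numbers: C 8.00, H 2.00, N 3.00, O 3.00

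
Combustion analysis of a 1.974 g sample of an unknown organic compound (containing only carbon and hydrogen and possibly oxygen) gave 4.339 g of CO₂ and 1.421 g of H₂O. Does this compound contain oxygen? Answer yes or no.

yes

mol C = 4.339 g CO₂ ÷ 44.009 g/mol = 0.098593 mol
mol H = 2 × 1.421 g H₂O ÷ 18.015 g/mol = 0.15776 mol
C and H account for only 1.3432 g of the 1.974 g sample; the remaining 0.63077 g must be oxygen.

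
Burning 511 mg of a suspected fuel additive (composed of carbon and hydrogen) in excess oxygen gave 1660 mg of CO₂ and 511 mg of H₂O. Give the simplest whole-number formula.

mol C = 1.66 g CO₂ ÷ 44.009 g/mol = 0.03772 mol
mol H = 2 × 0.511 g H₂O ÷ 18.015 g/mol = 0.05673 mol
Divide by the smallest (0.03772 mol): C 1.000, H 1.504
Multiplying each by 2 gives whole numbers: C 2.00, H 3.01

C2H3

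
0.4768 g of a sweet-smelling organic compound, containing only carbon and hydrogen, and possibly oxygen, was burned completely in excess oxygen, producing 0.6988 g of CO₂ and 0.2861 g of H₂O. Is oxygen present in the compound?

mol C = 0.6988 g CO₂ ÷ 44.009 g/mol = 0.015879 mol
mol H = 2 × 0.2861 g H₂O ÷ 18.015 g/mol = 0.031762 mol
C and H account for only 0.22273 g of the 0.4768 g sample; the remaining 0.25407 g must be oxygen.

yes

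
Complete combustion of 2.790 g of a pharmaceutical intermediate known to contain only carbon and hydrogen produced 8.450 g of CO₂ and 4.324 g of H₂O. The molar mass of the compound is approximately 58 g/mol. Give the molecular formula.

mol C = 8.450 g CO₂ ÷ 44.009 g/mol = 0.19201 mol
mol H = 2 × 4.324 g H₂O ÷ 18.015 g/mol = 0.48004 mol
Divide by the smallest (0.19201 mol): C 1.000, H 2.500
Multiplying each by 2 gives whole numbers: C 2.00, H 5.00
Empirical formula: C2H5
Empirical-formula mass = 29.06 g/mol; 58 ÷ 29.06 ≈ 2, so the molecular formula is C4H10.

C4H10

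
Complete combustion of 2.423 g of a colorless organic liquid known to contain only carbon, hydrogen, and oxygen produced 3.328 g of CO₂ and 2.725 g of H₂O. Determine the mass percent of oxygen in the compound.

49.93%

mol C = 3.328 g CO₂ ÷ 44.009 g/mol = 0.075621 mol
mol H = 2 × 2.725 g H₂O ÷ 18.015 g/mol = 0.30253 mol
mass O = 2.423 − (0.90828 + 0.30495) = 1.2098 g → mol O = 1.2098 ÷ 15.999 = 0.075615 mol
mass % O = 1.2098 g ÷ 2.423 g × 100%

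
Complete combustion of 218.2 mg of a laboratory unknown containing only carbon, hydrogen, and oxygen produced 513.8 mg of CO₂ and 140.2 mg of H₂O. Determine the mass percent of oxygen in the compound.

mol C = 0.5138 g CO₂ ÷ 44.009 g/mol = 0.011675 mol
mol H = 2 × 0.1402 g H₂O ÷ 18.015 g/mol = 0.015565 mol
mass O = 0.2182 − (0.14023 + 0.015689) = 0.062284 g → mol O = 0.062284 ÷ 15.999 = 0.0038930 mol
mass % O = 0.062284 g ÷ 0.2182 g × 100%

28.54%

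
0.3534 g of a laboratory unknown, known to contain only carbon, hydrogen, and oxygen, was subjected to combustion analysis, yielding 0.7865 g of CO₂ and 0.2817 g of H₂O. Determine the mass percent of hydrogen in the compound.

mol C = 0.7865 g CO₂ ÷ 44.009 g/mol = 0.017871 mol
mol H = 2 × 0.2817 g H₂O ÷ 18.015 g/mol = 0.031274 mol
mass O = 0.3534 − (0.21465 + 0.031524) = 0.10722 g → mol O = 0.10722 ÷ 15.999 = 0.0067019 mol
mass % H = 0.031524 g ÷ 0.3534 g × 100%

8.92%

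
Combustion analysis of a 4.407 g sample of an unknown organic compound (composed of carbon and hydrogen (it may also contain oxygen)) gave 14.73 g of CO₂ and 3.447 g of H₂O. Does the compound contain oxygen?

mol C = 14.73 g CO₂ ÷ 44.009 g/mol = 0.33470 mol
mol H = 2 × 3.447 g H₂O ÷ 18.015 g/mol = 0.38268 mol
C and H together account for 4.4059 g — essentially the entire 4.407 g sample — so the compound contains no oxygen.

no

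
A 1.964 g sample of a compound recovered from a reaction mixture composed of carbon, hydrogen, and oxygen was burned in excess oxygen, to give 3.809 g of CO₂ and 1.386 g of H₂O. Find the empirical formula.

C9H16O5

mol C = 3.809 g CO₂ ÷ 44.009 g/mol = 0.086550 mol
mol H = 2 × 1.386 g H₂O ÷ 18.015 g/mol = 0.15387 mol
mass O = 1.964 − (1.0396 + 0.15510) = 0.76934 g → mol O = 0.76934 ÷ 15.999 = 0.048087 mol
Divide by the smallest (0.048087 mol): C 1.800, H 3.200, O 1.000
Multiplying each by 5 gives whole numbers: C 9.00, H 16.00, O 5.00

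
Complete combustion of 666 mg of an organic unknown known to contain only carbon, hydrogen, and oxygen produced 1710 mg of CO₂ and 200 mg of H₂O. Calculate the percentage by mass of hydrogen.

mol C = 1.71 g CO₂ ÷ 44.009 g/mol = 0.03886 mol
mol H = 2 × 0.200 g H₂O ÷ 18.015 g/mol = 0.02220 mol
mass O = 0.666 − (0.4667 + 0.02238) = 0.1769 g → mol O = 0.1769 ÷ 15.999 = 0.01106 mol
mass % H = 0.02238 g ÷ 0.666 g × 100%

3.4%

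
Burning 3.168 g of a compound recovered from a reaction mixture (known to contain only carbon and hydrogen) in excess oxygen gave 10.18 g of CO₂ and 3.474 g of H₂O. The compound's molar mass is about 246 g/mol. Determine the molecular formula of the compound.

C18H30

mol C = 10.18 g CO₂ ÷ 44.009 g/mol = 0.23132 mol
mol H = 2 × 3.474 g H₂O ÷ 18.015 g/mol = 0.38568 mol
Divide by the smallest (0.23132 mol): C 1.000, H 1.667
Multiplying each by 3 gives whole numbers: C 3.00, H 5.00
Empirical formula: C3H5
Empirical-formula mass = 41.07 g/mol; 246 ÷ 41.07 ≈ 6, so the molecular formula is C18H30.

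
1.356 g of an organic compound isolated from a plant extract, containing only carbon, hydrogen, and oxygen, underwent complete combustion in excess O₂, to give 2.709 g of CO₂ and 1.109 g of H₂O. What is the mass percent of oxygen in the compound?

mol C = 2.709 g CO₂ ÷ 44.009 g/mol = 0.061556 mol
mol H = 2 × 1.109 g H₂O ÷ 18.015 g/mol = 0.12312 mol
mass O = 1.356 − (0.73934 + 0.12410) = 0.49255 g → mol O = 0.49255 ÷ 15.999 = 0.030786 mol
mass % O = 0.49255 g ÷ 1.356 g × 100%

36.32%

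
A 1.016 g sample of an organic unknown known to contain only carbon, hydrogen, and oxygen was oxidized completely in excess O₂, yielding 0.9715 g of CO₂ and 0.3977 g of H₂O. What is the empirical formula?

CH2O2

mol C = 0.9715 g CO₂ ÷ 44.009 g/mol = 0.022075 mol
mol H = 2 × 0.3977 g H₂O ÷ 18.015 g/mol = 0.044152 mol
mass O = 1.016 − (0.26514 + 0.044505) = 0.70635 g → mol O = 0.70635 ÷ 15.999 = 0.044150 mol
Divide by the smallest (0.022075 mol): C 1.000, H 2.000, O 2.000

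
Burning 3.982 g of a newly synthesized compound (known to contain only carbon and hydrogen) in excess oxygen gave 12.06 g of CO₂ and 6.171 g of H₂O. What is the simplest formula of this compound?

C2H5

mol C = 12.06 g CO₂ ÷ 44.009 g/mol = 0.27403 mol
mol H = 2 × 6.171 g H₂O ÷ 18.015 g/mol = 0.68510 mol
Divide by the smallest (0.27403 mol): C 1.000, H 2.500
Multiplying each by 2 gives whole numbers: C 2.00, H 5.00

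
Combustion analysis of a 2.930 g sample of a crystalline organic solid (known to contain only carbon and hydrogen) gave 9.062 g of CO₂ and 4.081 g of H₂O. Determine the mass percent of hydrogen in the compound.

mol C = 9.062 g CO₂ ÷ 44.009 g/mol = 0.20591 mol
mol H = 2 × 4.081 g H₂O ÷ 18.015 g/mol = 0.45307 mol
mass % H = 0.45669 g ÷ 2.930 g × 100%

15.59%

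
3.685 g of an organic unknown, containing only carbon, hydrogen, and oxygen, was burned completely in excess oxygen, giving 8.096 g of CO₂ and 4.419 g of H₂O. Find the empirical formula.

C3H8O

mol C = 8.096 g CO₂ ÷ 44.009 g/mol = 0.18396 mol
mol H = 2 × 4.419 g H₂O ÷ 18.015 g/mol = 0.49059 mol
mass O = 3.685 − (2.2096 + 0.49452) = 0.98091 g → mol O = 0.98091 ÷ 15.999 = 0.061311 mol
Divide by the smallest (0.061311 mol): C 3.000, H 8.002, O 1.000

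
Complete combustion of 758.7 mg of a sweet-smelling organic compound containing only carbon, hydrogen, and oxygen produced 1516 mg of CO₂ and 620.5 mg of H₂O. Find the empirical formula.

mol C = 1.516 g CO₂ ÷ 44.009 g/mol = 0.034447 mol
mol H = 2 × 0.6205 g H₂O ÷ 18.015 g/mol = 0.068887 mol
mass O = 0.7587 − (0.41375 + 0.069438) = 0.27551 g → mol O = 0.27551 ÷ 15.999 = 0.017221 mol
Divide by the smallest (0.017221 mol): C 2.000, H 4.000, O 1.000

C2H4O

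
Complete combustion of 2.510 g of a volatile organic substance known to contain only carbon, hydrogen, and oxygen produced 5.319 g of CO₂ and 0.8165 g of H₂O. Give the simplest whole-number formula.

C4H3O2

mol C = 5.319 g CO₂ ÷ 44.009 g/mol = 0.12086 mol
mol H = 2 × 0.8165 g H₂O ÷ 18.015 g/mol = 0.090647 mol
mass O = 2.510 − (1.4517 + 0.091372) = 0.96696 g → mol O = 0.96696 ÷ 15.999 = 0.060439 mol
Divide by the smallest (0.060439 mol): C 2.000, H 1.500, O 1.000
Multiplying each by 2 gives whole numbers: C 4.00, H 3.00, O 2.00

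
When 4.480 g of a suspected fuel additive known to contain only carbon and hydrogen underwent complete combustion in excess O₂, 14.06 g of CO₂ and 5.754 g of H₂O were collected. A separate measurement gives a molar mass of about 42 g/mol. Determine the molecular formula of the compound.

C3H6

mol C = 14.06 g CO₂ ÷ 44.009 g/mol = 0.31948 mol
mol H = 2 × 5.754 g H₂O ÷ 18.015 g/mol = 0.63880 mol
Divide by the smallest (0.31948 mol): C 1.000, H 2.000
Empirical formula: CH2
Empirical-formula mass = 14.03 g/mol; 42 ÷ 14.03 ≈ 3, so the molecular formula is C3H6.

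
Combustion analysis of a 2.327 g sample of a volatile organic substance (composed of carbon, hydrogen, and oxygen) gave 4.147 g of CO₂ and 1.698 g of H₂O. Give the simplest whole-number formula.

C3H6O2

mol C = 4.147 g CO₂ ÷ 44.009 g/mol = 0.094231 mol
mol H = 2 × 1.698 g H₂O ÷ 18.015 g/mol = 0.18851 mol
mass O = 2.327 − (1.1318 + 0.19002) = 1.0052 g → mol O = 1.0052 ÷ 15.999 = 0.062827 mol
Divide by the smallest (0.062827 mol): C 1.500, H 3.000, O 1.000
Multiplying each by 2 gives whole numbers: C 3.00, H 6.00, O 2.00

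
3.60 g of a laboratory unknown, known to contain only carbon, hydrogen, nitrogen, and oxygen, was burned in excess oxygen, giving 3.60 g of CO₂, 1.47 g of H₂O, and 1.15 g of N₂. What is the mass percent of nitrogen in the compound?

mol C = 3.60 g CO₂ ÷ 44.009 g/mol = 0.08180 mol
mol H = 2 × 1.47 g H₂O ÷ 18.015 g/mol = 0.1632 mol
mol N = 2 × 1.15 g N₂ ÷ 28.014 g/mol = 0.08210 mol
mass O = 3.60 − (0.9825 + 0.1645 + 1.150) = 1.303 g → mol O = 1.303 ÷ 15.999 = 0.08144 mol
mass % N = 1.150 g ÷ 3.60 g × 100%

31.9%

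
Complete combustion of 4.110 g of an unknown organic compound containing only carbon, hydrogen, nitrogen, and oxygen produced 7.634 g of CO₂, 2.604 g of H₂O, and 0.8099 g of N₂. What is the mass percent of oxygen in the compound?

22.51%

mol C = 7.634 g CO₂ ÷ 44.009 g/mol = 0.17346 mol
mol H = 2 × 2.604 g H₂O ÷ 18.015 g/mol = 0.28909 mol
mol N = 2 × 0.8099 g N₂ ÷ 28.014 g/mol = 0.057821 mol
mass O = 4.110 − (2.0835 + 0.29141 + 0.80990) = 0.92521 g → mol O = 0.92521 ÷ 15.999 = 0.057829 mol
mass % O = 0.92521 g ÷ 4.110 g × 100%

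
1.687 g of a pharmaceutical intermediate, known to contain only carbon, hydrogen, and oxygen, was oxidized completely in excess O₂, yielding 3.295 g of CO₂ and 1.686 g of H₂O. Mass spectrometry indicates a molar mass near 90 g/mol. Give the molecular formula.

C4H10O2

mol C = 3.295 g CO₂ ÷ 44.009 g/mol = 0.074871 mol
mol H = 2 × 1.686 g H₂O ÷ 18.015 g/mol = 0.18718 mol
mass O = 1.687 − (0.89928 + 0.18867) = 0.59905 g → mol O = 0.59905 ÷ 15.999 = 0.037443 mol
Divide by the smallest (0.037443 mol): C 2.000, H 4.999, O 1.000
Empirical formula: C2H5O
Empirical-formula mass = 45.06 g/mol; 90 ÷ 45.06 ≈ 2, so the molecular formula is C4H10O2.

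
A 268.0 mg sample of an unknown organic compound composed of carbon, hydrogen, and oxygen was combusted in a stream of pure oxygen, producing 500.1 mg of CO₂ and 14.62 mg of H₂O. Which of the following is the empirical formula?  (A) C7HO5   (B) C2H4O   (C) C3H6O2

mol C = 0.5001 g CO₂ ÷ 44.009 g/mol = 0.011364 mol
mol H = 2 × 0.01462 g H₂O ÷ 18.015 g/mol = 0.0016231 mol
mass O = 0.2680 − (0.13649 + 0.0016361) = 0.12988 g → mol O = 0.12988 ÷ 15.999 = 0.0081178 mol
Divide by the smallest (0.0016231 mol): C 7.001, H 1.000, O 5.001

(A) C7HO5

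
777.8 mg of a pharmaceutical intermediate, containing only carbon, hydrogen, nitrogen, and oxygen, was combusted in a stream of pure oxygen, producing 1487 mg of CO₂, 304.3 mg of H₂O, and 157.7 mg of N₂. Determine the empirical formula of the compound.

mol C = 1.487 g CO₂ ÷ 44.009 g/mol = 0.033789 mol
mol H = 2 × 0.3043 g H₂O ÷ 18.015 g/mol = 0.033783 mol
mol N = 2 × 0.1577 g N₂ ÷ 28.014 g/mol = 0.011259 mol
mass O = 0.7778 − (0.40583 + 0.034053 + 0.15770) = 0.18021 g → mol O = 0.18021 ÷ 15.999 = 0.011264 mol
Divide by the smallest (0.011259 mol): C 3.001, H 3.001, N 1.000, O 1.000

C3H3NO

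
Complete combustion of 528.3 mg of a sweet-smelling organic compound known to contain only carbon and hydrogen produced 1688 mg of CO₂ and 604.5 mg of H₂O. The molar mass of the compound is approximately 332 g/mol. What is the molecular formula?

C24H42

mol C = 1.688 g CO₂ ÷ 44.009 g/mol = 0.038356 mol
mol H = 2 × 0.6045 g H₂O ÷ 18.015 g/mol = 0.067111 mol
Divide by the smallest (0.038356 mol): C 1.000, H 1.750
Multiplying each by 4 gives whole numbers: C 4.00, H 7.00
Empirical formula: C4H7
Empirical-formula mass = 55.10 g/mol; 332 ÷ 55.10 ≈ 6, so the molecular formula is C24H42.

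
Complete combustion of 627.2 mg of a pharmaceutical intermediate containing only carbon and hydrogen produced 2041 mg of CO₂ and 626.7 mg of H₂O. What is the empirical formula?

C2H3

mol C = 2.041 g CO₂ ÷ 44.009 g/mol = 0.046377 mol
mol H = 2 × 0.6267 g H₂O ÷ 18.015 g/mol = 0.069575 mol
Divide by the smallest (0.046377 mol): C 1.000, H 1.500
Multiplying each by 2 gives whole numbers: C 2.00, H 3.00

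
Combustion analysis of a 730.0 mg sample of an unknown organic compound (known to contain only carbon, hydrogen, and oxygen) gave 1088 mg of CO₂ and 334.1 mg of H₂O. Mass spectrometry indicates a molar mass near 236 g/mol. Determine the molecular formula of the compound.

mol C = 1.088 g CO₂ ÷ 44.009 g/mol = 0.024722 mol
mol H = 2 × 0.3341 g H₂O ÷ 18.015 g/mol = 0.037091 mol
mass O = 0.7300 − (0.29694 + 0.037388) = 0.39567 g → mol O = 0.39567 ÷ 15.999 = 0.024731 mol
Divide by the smallest (0.024722 mol): C 1.000, H 1.500, O 1.000
Multiplying each by 2 gives whole numbers: C 2.00, H 3.00, O 2.00
Empirical formula: C2H3O2
Empirical-formula mass = 59.04 g/mol; 236 ÷ 59.04 ≈ 4, so the molecular formula is C8H12O8.

C8H12O8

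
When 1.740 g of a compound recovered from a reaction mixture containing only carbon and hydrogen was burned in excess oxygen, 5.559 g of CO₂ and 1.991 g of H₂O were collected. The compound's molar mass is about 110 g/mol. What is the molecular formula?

C8H14

mol C = 5.559 g CO₂ ÷ 44.009 g/mol = 0.12632 mol
mol H = 2 × 1.991 g H₂O ÷ 18.015 g/mol = 0.22104 mol
Divide by the smallest (0.12632 mol): C 1.000, H 1.750
Multiplying each by 4 gives whole numbers: C 4.00, H 7.00
Empirical formula: C4H7
Empirical-formula mass = 55.10 g/mol; 110 ÷ 55.10 ≈ 2, so the molecular formula is C8H14.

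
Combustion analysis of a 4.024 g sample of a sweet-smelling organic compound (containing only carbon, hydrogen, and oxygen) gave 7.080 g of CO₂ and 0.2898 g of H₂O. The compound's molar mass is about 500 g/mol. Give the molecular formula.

C20H4O16

mol C = 7.080 g CO₂ ÷ 44.009 g/mol = 0.16088 mol
mol H = 2 × 0.2898 g H₂O ÷ 18.015 g/mol = 0.032173 mol
mass O = 4.024 − (1.9323 + 0.032431) = 2.0593 g → mol O = 2.0593 ÷ 15.999 = 0.12871 mol
Divide by the smallest (0.032173 mol): C 5.000, H 1.000, O 4.001
Empirical formula: C5HO4
Empirical-formula mass = 125.06 g/mol; 500 ÷ 125.06 ≈ 4, so the molecular formula is C20H4O16.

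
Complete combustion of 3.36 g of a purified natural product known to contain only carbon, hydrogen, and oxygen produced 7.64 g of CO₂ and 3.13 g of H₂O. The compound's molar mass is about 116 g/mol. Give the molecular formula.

mol C = 7.64 g CO₂ ÷ 44.009 g/mol = 0.1736 mol
mol H = 2 × 3.13 g H₂O ÷ 18.015 g/mol = 0.3475 mol
mass O = 3.36 − (2.085 + 0.3503) = 0.9246 g → mol O = 0.9246 ÷ 15.999 = 0.05779 mol
Divide by the smallest (0.05779 mol): C 3.004, H 6.013, O 1.000
Empirical formula: C3H6O
Empirical-formula mass = 58.08 g/mol; 116 ÷ 58.08 ≈ 2, so the molecular formula is C6H12O2.

C6H12O2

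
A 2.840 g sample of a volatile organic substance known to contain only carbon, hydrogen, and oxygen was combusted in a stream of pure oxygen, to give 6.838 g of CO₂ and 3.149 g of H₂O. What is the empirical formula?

C4H9O

mol C = 6.838 g CO₂ ÷ 44.009 g/mol = 0.15538 mol
mol H = 2 × 3.149 g H₂O ÷ 18.015 g/mol = 0.34960 mol
mass O = 2.840 − (1.8662 + 0.35239) = 0.62137 g → mol O = 0.62137 ÷ 15.999 = 0.038838 mol
Divide by the smallest (0.038838 mol): C 4.001, H 9.001, O 1.000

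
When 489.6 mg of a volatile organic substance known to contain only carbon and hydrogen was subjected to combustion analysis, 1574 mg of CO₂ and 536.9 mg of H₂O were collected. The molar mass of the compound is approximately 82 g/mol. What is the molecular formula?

mol C = 1.574 g CO₂ ÷ 44.009 g/mol = 0.035765 mol
mol H = 2 × 0.5369 g H₂O ÷ 18.015 g/mol = 0.059606 mol
Divide by the smallest (0.035765 mol): C 1.000, H 1.667
Multiplying each by 3 gives whole numbers: C 3.00, H 5.00
Empirical formula: C3H5
Empirical-formula mass = 41.07 g/mol; 82 ÷ 41.07 ≈ 2, so the molecular formula is C6H10.

C6H10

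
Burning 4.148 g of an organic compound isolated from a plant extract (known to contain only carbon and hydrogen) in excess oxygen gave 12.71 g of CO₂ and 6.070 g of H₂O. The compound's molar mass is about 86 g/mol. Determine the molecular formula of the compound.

C6H14

mol C = 12.71 g CO₂ ÷ 44.009 g/mol = 0.28880 mol
mol H = 2 × 6.070 g H₂O ÷ 18.015 g/mol = 0.67388 mol
Divide by the smallest (0.28880 mol): C 1.000, H 2.333
Multiplying each by 3 gives whole numbers: C 3.00, H 7.00
Empirical formula: C3H7
Empirical-formula mass = 43.09 g/mol; 86 ÷ 43.09 ≈ 2, so the molecular formula is C6H14.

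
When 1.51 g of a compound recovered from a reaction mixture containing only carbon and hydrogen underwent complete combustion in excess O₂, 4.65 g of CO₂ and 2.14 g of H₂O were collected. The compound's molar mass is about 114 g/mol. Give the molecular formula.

mol C = 4.65 g CO₂ ÷ 44.009 g/mol = 0.1057 mol
mol H = 2 × 2.14 g H₂O ÷ 18.015 g/mol = 0.2376 mol
Divide by the smallest (0.1057 mol): C 1.000, H 2.249
Multiplying each by 4 gives whole numbers: C 4.00, H 8.99
Empirical formula: C4H9
Empirical-formula mass = 57.12 g/mol; 114 ÷ 57.12 ≈ 2, so the molecular formula is C8H18.

C8H18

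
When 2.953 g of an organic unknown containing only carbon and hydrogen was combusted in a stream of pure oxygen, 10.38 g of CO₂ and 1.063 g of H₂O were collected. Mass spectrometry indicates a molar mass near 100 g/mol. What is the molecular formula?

C8H4

mol C = 10.38 g CO₂ ÷ 44.009 g/mol = 0.23586 mol
mol H = 2 × 1.063 g H₂O ÷ 18.015 g/mol = 0.11801 mol
Divide by the smallest (0.11801 mol): C 1.999, H 1.000
Empirical formula: C2H
Empirical-formula mass = 25.03 g/mol; 100 ÷ 25.03 ≈ 4, so the molecular formula is C8H4.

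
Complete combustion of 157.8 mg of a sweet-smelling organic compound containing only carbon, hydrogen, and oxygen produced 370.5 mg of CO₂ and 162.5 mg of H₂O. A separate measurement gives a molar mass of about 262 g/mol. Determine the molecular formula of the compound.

mol C = 0.3705 g CO₂ ÷ 44.009 g/mol = 0.0084187 mol
mol H = 2 × 0.1625 g H₂O ÷ 18.015 g/mol = 0.018041 mol
mass O = 0.1578 − (0.10112 + 0.018185) = 0.038498 g → mol O = 0.038498 ÷ 15.999 = 0.0024063 mol
Divide by the smallest (0.0024063 mol): C 3.499, H 7.497, O 1.000
Multiplying each by 2 gives whole numbers: C 7.00, H 14.99, O 2.00
Empirical formula: C7H15O2
Empirical-formula mass = 131.19 g/mol; 262 ÷ 131.19 ≈ 2, so the molecular formula is C14H30O4.

C14H30O4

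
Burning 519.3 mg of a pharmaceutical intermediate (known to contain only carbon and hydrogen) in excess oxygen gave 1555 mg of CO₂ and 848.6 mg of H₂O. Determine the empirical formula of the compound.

mol C = 1.555 g CO₂ ÷ 44.009 g/mol = 0.035334 mol
mol H = 2 × 0.8486 g H₂O ÷ 18.015 g/mol = 0.094210 mol
Divide by the smallest (0.035334 mol): C 1.000, H 2.666
Multiplying each by 3 gives whole numbers: C 3.00, H 8.00

C3H8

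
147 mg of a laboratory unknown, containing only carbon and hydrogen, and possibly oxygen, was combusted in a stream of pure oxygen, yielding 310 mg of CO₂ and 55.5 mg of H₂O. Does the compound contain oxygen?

mol C = 0.310 g CO₂ ÷ 44.009 g/mol = 0.007044 mol
mol H = 2 × 0.0555 g H₂O ÷ 18.015 g/mol = 0.006162 mol
C and H account for only 0.09082 g of the 0.147 g sample; the remaining 0.05618 g must be oxygen.

yes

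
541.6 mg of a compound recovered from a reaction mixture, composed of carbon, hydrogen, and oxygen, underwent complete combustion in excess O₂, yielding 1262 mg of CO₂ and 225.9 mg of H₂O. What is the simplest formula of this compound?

mol C = 1.262 g CO₂ ÷ 44.009 g/mol = 0.028676 mol
mol H = 2 × 0.2259 g H₂O ÷ 18.015 g/mol = 0.025079 mol
mass O = 0.5416 − (0.34443 + 0.025280) = 0.17189 g → mol O = 0.17189 ÷ 15.999 = 0.010744 mol
Divide by the smallest (0.010744 mol): C 2.669, H 2.334, O 1.000
Multiplying each by 3 gives whole numbers: C 8.01, H 7.00, O 3.00

C8H7O3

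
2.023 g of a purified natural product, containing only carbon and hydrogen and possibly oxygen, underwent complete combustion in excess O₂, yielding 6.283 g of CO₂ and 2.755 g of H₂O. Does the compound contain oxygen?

mol C = 6.283 g CO₂ ÷ 44.009 g/mol = 0.14277 mol
mol H = 2 × 2.755 g H₂O ÷ 18.015 g/mol = 0.30586 mol
C and H together account for 2.0231 g — essentially the entire 2.023 g sample — so the compound contains no oxygen.

no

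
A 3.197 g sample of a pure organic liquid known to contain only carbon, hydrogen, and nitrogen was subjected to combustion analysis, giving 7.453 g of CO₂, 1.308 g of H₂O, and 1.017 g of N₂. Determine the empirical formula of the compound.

C7H6N3

mol C = 7.453 g CO₂ ÷ 44.009 g/mol = 0.16935 mol
mol H = 2 × 1.308 g H₂O ÷ 18.015 g/mol = 0.14521 mol
mol N = 2 × 1.017 g N₂ ÷ 28.014 g/mol = 0.072607 mol
Divide by the smallest (0.072607 mol): C 2.332, H 2.000, N 1.000
Multiplying each by 3 gives whole numbers: C 7.00, H 6.00, N 3.00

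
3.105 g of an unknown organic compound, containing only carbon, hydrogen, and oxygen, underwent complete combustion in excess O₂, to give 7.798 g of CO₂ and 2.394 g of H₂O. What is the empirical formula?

mol C = 7.798 g CO₂ ÷ 44.009 g/mol = 0.17719 mol
mol H = 2 × 2.394 g H₂O ÷ 18.015 g/mol = 0.26578 mol
mass O = 3.105 − (2.1282 + 0.26790) = 0.70885 g → mol O = 0.70885 ÷ 15.999 = 0.044306 mol
Divide by the smallest (0.044306 mol): C 3.999, H 5.999, O 1.000

C4H6O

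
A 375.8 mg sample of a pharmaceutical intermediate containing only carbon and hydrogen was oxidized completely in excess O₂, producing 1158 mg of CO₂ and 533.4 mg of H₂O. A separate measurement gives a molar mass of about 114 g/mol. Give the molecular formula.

C8H18

mol C = 1.158 g CO₂ ÷ 44.009 g/mol = 0.026313 mol
mol H = 2 × 0.5334 g H₂O ÷ 18.015 g/mol = 0.059217 mol
Divide by the smallest (0.026313 mol): C 1.000, H 2.251
Multiplying each by 4 gives whole numbers: C 4.00, H 9.00
Empirical formula: C4H9
Empirical-formula mass = 57.12 g/mol; 114 ÷ 57.12 ≈ 2, so the molecular formula is C8H18.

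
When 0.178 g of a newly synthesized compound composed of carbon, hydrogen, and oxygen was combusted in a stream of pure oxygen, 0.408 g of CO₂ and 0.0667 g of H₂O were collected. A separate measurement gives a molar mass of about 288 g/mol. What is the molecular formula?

C15H12O6

mol C = 0.408 g CO₂ ÷ 44.009 g/mol = 0.009271 mol
mol H = 2 × 0.0667 g H₂O ÷ 18.015 g/mol = 0.007405 mol
mass O = 0.178 − (0.1114 + 0.007464) = 0.05918 g → mol O = 0.05918 ÷ 15.999 = 0.003699 mol
Divide by the smallest (0.003699 mol): C 2.506, H 2.002, O 1.000
Multiplying each by 2 gives whole numbers: C 5.01, H 4.00, O 2.00
Empirical formula: C5H4O2
Empirical-formula mass = 96.08 g/mol; 288 ÷ 96.08 ≈ 3, so the molecular formula is C15H12O6.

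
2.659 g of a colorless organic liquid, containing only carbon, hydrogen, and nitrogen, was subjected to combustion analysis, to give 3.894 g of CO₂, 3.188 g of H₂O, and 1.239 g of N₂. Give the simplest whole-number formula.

mol C = 3.894 g CO₂ ÷ 44.009 g/mol = 0.088482 mol
mol H = 2 × 3.188 g H₂O ÷ 18.015 g/mol = 0.35393 mol
mol N = 2 × 1.239 g N₂ ÷ 28.014 g/mol = 0.088456 mol
Divide by the smallest (0.088456 mol): C 1.000, H 4.001, N 1.000

CH4N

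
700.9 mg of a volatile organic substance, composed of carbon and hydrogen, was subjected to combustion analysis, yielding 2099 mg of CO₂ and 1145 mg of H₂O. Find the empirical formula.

mol C = 2.099 g CO₂ ÷ 44.009 g/mol = 0.047695 mol
mol H = 2 × 1.145 g H₂O ÷ 18.015 g/mol = 0.12712 mol
Divide by the smallest (0.047695 mol): C 1.000, H 2.665
Multiplying each by 3 gives whole numbers: C 3.00, H 8.00

C3H8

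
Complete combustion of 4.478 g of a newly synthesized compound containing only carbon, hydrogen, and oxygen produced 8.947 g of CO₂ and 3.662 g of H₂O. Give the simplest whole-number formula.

mol C = 8.947 g CO₂ ÷ 44.009 g/mol = 0.20330 mol
mol H = 2 × 3.662 g H₂O ÷ 18.015 g/mol = 0.40655 mol
mass O = 4.478 − (2.4418 + 0.40980) = 1.6264 g → mol O = 1.6264 ÷ 15.999 = 0.10165 mol
Divide by the smallest (0.10165 mol): C 2.000, H 3.999, O 1.000

C2H4O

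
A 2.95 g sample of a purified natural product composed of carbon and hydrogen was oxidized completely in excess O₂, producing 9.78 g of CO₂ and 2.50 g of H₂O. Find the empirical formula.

C4H5

mol C = 9.78 g CO₂ ÷ 44.009 g/mol = 0.2222 mol
mol H = 2 × 2.50 g H₂O ÷ 18.015 g/mol = 0.2775 mol
Divide by the smallest (0.2222 mol): C 1.000, H 1.249
Multiplying each by 4 gives whole numbers: C 4.00, H 5.00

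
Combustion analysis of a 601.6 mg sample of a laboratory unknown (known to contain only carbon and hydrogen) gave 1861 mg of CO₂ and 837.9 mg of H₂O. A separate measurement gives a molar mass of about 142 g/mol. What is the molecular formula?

C10H22

mol C = 1.861 g CO₂ ÷ 44.009 g/mol = 0.042287 mol
mol H = 2 × 0.8379 g H₂O ÷ 18.015 g/mol = 0.093022 mol
Divide by the smallest (0.042287 mol): C 1.000, H 2.200
Multiplying each by 5 gives whole numbers: C 5.00, H 11.00
Empirical formula: C5H11
Empirical-formula mass = 71.14 g/mol; 142 ÷ 71.14 ≈ 2, so the molecular formula is C10H22.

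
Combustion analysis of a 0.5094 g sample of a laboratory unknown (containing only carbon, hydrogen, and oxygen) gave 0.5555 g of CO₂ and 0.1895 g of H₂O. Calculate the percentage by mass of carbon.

29.76%

mol C = 0.5555 g CO₂ ÷ 44.009 g/mol = 0.012622 mol
mol H = 2 × 0.1895 g H₂O ÷ 18.015 g/mol = 0.021038 mol
mass O = 0.5094 − (0.15161 + 0.021206) = 0.33659 g → mol O = 0.33659 ÷ 15.999 = 0.021038 mol
mass % C = 0.15161 g ÷ 0.5094 g × 100%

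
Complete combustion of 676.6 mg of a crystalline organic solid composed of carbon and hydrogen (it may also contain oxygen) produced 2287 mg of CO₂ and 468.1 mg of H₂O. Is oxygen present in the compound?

no

mol C = 2.287 g CO₂ ÷ 44.009 g/mol = 0.051967 mol
mol H = 2 × 0.4681 g H₂O ÷ 18.015 g/mol = 0.051968 mol
C and H together account for 0.67655 g — essentially the entire 0.6766 g sample — so the compound contains no oxygen.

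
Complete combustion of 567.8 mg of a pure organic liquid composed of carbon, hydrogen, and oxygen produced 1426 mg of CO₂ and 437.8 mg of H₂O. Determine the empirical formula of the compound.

C4H6O

mol C = 1.426 g CO₂ ÷ 44.009 g/mol = 0.032402 mol
mol H = 2 × 0.4378 g H₂O ÷ 18.015 g/mol = 0.048604 mol
mass O = 0.5678 − (0.38919 + 0.048993) = 0.12962 g → mol O = 0.12962 ÷ 15.999 = 0.0081018 mol
Divide by the smallest (0.0081018 mol): C 3.999, H 5.999, O 1.000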